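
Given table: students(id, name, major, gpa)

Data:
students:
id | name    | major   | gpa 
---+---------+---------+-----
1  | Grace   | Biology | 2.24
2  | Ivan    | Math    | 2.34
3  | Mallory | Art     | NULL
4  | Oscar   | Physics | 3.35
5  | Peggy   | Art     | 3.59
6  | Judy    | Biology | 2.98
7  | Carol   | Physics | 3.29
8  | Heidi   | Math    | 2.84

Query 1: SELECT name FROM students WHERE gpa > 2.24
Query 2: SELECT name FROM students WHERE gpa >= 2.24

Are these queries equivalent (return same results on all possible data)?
No, not equivalent

Query 1 returns: [('Ivan',), ('Oscar',), ('Peggy',), ('Judy',), ('Carol',), ('Heidi',)]
Query 2 returns: [('Grace',), ('Ivan',), ('Oscar',), ('Peggy',), ('Judy',), ('Carol',), ('Heidi',)]

Reason: > vs >= gives different results when gpa = 2.24 exists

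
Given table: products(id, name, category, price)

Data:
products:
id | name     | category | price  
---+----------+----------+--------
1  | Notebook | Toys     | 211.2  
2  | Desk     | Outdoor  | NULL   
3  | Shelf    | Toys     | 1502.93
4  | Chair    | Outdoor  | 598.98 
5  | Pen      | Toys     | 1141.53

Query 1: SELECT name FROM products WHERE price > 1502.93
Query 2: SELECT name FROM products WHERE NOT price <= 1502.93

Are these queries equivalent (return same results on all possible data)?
Yes, equivalent

Both queries return: []

Reason: Both filter price > 1502.93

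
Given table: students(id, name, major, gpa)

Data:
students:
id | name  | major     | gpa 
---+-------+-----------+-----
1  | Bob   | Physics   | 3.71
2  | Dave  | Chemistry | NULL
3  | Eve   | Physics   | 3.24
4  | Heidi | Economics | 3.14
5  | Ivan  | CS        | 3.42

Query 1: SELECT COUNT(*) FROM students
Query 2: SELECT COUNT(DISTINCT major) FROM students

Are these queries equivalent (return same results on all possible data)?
No, not equivalent

Query 1 returns: [(5,)]
Query 2 returns: [(4,)]

Reason: COUNT(*) counts rows, COUNT(DISTINCT major) counts unique majors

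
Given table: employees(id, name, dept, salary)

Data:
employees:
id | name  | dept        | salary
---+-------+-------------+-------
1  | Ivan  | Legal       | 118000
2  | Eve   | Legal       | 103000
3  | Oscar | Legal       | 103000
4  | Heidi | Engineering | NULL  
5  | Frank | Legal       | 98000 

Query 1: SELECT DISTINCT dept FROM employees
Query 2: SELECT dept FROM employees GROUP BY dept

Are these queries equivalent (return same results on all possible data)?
Yes, equivalent

Both queries return: [('Engineering',), ('Legal',)]

Reason: Both get unique depts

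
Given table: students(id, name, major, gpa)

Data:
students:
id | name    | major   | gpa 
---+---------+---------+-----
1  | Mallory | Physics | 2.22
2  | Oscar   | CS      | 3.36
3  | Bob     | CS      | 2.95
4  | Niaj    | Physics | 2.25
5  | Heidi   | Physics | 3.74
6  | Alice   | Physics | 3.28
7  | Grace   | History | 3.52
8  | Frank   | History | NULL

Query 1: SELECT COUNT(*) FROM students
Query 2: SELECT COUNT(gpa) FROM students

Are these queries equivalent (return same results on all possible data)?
No, not equivalent

Query 1 returns: [(8,)]
Query 2 returns: [(7,)]

Reason: COUNT(*) includes NULLs, COUNT(column) excludes them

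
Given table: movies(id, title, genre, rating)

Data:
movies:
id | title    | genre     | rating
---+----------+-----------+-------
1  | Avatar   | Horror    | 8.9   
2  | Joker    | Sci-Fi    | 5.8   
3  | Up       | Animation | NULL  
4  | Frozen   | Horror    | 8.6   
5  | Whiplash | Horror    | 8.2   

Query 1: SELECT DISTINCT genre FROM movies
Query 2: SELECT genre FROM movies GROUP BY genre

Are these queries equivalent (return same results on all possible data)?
Yes, equivalent

Both queries return: [('Animation',), ('Horror',), ('Sci-Fi',)]

Reason: Both get unique genres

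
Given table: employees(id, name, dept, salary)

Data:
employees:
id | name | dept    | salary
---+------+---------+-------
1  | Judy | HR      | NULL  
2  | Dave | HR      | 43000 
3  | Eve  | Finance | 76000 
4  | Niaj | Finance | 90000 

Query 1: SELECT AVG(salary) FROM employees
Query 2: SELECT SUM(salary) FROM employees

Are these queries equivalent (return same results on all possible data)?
No, not equivalent

Query 1 returns: [(69666.66666666667,)]
Query 2 returns: [(209000,)]

Reason: AVG vs SUM give different aggregate values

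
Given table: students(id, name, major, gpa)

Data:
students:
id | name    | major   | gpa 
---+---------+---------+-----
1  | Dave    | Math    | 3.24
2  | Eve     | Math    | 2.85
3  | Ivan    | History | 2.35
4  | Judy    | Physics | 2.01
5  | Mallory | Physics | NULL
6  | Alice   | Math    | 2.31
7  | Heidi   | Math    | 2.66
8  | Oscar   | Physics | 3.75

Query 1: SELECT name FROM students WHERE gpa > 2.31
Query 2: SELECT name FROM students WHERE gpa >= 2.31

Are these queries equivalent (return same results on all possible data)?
No, not equivalent

Query 1 returns: [('Dave',), ('Eve',), ('Ivan',), ('Heidi',), ('Oscar',)]
Query 2 returns: [('Dave',), ('Eve',), ('Ivan',), ('Alice',), ('Heidi',), ('Oscar',)]

Reason: > vs >= gives different results when gpa = 2.31 exists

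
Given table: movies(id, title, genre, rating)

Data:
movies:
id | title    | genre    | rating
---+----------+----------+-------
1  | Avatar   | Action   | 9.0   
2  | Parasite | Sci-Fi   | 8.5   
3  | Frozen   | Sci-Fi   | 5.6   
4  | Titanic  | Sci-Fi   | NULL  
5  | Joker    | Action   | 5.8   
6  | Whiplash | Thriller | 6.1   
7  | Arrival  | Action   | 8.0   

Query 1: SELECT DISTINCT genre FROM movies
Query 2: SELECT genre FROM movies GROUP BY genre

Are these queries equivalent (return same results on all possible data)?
Yes, equivalent

Both queries return: [('Action',), ('Sci-Fi',), ('Thriller',)]

Reason: Both get unique genres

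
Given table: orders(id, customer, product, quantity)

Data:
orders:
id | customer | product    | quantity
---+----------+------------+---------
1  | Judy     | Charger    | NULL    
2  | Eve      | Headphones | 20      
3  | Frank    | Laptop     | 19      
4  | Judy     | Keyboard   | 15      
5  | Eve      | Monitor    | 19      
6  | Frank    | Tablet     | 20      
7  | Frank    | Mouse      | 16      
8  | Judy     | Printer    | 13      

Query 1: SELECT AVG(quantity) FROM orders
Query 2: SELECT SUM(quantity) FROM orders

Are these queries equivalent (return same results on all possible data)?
No, not equivalent

Query 1 returns: [(17.428571428571427,)]
Query 2 returns: [(122,)]

Reason: AVG vs SUM give different aggregate values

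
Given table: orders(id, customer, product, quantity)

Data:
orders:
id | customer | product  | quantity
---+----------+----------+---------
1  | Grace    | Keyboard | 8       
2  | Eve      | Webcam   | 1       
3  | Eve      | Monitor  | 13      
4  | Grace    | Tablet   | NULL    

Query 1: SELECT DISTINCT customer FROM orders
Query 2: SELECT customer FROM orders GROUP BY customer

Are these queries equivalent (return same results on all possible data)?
Yes, equivalent

Both queries return: [('Eve',), ('Grace',)]

Reason: Both get unique customers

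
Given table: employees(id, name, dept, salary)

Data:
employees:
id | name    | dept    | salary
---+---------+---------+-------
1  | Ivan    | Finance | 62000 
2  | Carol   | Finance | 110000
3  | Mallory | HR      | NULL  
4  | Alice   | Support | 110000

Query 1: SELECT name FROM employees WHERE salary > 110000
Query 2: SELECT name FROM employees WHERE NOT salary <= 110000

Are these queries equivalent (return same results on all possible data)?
Yes, equivalent

Both queries return: []

Reason: Both filter salary > 110000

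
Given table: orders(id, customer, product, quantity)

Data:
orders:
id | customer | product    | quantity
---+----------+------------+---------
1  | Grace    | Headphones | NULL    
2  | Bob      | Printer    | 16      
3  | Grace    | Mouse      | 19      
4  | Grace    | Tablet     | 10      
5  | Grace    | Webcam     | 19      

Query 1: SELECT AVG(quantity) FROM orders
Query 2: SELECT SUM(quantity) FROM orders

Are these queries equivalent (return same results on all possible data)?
No, not equivalent

Query 1 returns: [(16.0,)]
Query 2 returns: [(64,)]

Reason: AVG vs SUM give different aggregate values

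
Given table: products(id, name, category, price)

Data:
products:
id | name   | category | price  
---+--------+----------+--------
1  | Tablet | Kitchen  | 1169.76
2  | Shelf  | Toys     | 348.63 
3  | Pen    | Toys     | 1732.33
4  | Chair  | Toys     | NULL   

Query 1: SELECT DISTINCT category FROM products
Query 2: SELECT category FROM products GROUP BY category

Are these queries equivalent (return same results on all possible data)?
Yes, equivalent

Both queries return: [('Kitchen',), ('Toys',)]

Reason: Both get unique categorys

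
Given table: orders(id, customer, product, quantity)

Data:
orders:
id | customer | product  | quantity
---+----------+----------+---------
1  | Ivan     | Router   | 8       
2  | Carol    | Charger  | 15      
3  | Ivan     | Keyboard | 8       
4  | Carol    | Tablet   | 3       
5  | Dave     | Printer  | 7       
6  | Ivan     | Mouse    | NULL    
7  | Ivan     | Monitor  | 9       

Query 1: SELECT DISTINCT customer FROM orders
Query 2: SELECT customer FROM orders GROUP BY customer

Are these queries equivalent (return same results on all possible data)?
Yes, equivalent

Both queries return: [('Carol',), ('Dave',), ('Ivan',)]

Reason: Both get unique customers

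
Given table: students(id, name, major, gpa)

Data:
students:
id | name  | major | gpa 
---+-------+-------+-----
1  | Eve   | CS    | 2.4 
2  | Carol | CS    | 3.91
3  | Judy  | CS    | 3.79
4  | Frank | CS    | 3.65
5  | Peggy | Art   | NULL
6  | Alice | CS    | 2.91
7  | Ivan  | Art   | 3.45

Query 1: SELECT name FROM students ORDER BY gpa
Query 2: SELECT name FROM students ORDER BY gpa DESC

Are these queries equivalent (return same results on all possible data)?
No, not equivalent

Query 1 returns: [('Peggy',), ('Eve',), ('Alice',), ('Ivan',), ('Frank',), ('Judy',), ('Carol',)]
Query 2 returns: [('Carol',), ('Judy',), ('Frank',), ('Ivan',), ('Alice',), ('Eve',), ('Peggy',)]

Reason: ASC vs DESC gives opposite ordering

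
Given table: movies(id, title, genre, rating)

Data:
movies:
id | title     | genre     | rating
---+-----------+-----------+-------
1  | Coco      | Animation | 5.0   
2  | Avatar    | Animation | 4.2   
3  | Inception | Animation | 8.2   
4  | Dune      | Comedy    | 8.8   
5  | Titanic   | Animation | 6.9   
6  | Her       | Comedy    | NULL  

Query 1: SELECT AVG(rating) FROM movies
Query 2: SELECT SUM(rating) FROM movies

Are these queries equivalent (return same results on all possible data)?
No, not equivalent

Query 1 returns: [(6.62,)]
Query 2 returns: [(33.1,)]

Reason: AVG vs SUM give different aggregate values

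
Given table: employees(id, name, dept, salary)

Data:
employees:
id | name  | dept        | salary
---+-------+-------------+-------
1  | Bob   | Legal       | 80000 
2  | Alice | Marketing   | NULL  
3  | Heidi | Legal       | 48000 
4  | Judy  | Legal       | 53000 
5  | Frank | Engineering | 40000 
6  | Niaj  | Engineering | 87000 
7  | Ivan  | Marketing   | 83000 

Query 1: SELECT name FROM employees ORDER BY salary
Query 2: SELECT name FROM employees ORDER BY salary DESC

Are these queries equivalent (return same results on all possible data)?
No, not equivalent

Query 1 returns: [('Alice',), ('Frank',), ('Heidi',), ('Judy',), ('Bob',), ('Ivan',), ('Niaj',)]
Query 2 returns: [('Niaj',), ('Ivan',), ('Bob',), ('Judy',), ('Heidi',), ('Frank',), ('Alice',)]

Reason: ASC vs DESC gives opposite ordering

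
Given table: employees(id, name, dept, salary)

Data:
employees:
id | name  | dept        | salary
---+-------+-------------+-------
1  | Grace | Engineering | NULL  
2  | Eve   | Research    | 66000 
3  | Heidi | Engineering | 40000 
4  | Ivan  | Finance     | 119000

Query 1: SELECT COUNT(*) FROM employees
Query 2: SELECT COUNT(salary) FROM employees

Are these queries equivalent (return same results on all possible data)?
No, not equivalent

Query 1 returns: [(4,)]
Query 2 returns: [(3,)]

Reason: COUNT(*) includes NULLs, COUNT(column) excludes them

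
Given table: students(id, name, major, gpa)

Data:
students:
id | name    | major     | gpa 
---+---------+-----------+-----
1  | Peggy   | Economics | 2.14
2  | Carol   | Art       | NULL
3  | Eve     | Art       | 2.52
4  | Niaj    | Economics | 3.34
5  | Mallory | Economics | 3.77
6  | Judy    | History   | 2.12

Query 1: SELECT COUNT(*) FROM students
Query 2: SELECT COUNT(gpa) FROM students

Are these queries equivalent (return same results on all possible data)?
No, not equivalent

Query 1 returns: [(6,)]
Query 2 returns: [(5,)]

Reason: COUNT(*) includes NULLs, COUNT(column) excludes them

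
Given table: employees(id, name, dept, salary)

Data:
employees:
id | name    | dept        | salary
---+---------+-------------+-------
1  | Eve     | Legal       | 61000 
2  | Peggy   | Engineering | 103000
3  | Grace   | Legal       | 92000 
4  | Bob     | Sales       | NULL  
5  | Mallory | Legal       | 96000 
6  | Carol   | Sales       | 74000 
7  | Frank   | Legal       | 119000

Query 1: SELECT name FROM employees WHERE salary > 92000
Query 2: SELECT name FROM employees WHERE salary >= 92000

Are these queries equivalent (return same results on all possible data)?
No, not equivalent

Query 1 returns: [('Peggy',), ('Mallory',), ('Frank',)]
Query 2 returns: [('Peggy',), ('Grace',), ('Mallory',), ('Frank',)]

Reason: > vs >= gives different results when salary = 92000 exists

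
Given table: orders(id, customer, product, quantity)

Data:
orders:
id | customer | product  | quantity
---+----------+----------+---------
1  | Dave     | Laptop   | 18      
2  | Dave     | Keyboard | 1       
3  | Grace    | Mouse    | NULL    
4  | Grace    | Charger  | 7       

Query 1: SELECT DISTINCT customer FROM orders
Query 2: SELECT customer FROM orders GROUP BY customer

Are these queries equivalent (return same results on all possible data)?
Yes, equivalent

Both queries return: [('Dave',), ('Grace',)]

Reason: Both get unique customers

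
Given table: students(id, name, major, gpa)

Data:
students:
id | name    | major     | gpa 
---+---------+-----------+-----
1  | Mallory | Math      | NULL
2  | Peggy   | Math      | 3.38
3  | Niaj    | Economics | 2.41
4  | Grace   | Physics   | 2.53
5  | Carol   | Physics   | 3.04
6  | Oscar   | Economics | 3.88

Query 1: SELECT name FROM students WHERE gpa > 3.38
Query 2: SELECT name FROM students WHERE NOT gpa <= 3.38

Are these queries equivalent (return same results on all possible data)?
Yes, equivalent

Both queries return: [('Oscar',)]

Reason: Both filter gpa > 3.38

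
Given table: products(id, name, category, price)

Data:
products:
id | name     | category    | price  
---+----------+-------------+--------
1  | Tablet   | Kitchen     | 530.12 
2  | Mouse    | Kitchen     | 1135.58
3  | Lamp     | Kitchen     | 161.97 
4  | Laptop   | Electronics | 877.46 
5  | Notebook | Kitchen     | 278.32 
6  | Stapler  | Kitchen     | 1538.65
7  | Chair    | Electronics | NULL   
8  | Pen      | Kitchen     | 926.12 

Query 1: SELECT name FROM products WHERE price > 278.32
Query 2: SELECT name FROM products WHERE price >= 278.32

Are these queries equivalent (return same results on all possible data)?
No, not equivalent

Query 1 returns: [('Tablet',), ('Mouse',), ('Laptop',), ('Stapler',), ('Pen',)]
Query 2 returns: [('Tablet',), ('Mouse',), ('Laptop',), ('Notebook',), ('Stapler',), ('Pen',)]

Reason: > vs >= gives different results when price = 278.32 exists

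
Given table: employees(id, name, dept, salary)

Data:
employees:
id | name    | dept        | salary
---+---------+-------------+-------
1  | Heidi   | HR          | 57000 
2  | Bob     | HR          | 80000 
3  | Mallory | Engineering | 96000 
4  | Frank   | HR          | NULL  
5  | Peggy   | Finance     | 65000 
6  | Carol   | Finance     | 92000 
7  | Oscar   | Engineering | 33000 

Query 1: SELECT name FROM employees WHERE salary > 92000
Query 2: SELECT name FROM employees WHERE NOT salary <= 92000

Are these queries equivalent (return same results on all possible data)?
Yes, equivalent

Both queries return: [('Mallory',)]

Reason: Both filter salary > 92000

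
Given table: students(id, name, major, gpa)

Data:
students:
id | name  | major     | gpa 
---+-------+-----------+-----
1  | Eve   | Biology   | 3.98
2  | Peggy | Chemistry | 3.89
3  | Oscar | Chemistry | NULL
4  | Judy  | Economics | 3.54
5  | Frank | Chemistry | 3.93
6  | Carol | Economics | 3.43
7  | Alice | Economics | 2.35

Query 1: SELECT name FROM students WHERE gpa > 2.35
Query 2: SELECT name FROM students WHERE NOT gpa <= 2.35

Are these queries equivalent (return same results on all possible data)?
Yes, equivalent

Both queries return: [('Carol',), ('Eve',), ('Frank',), ('Judy',), ('Peggy',)]

Reason: Both filter gpa > 2.35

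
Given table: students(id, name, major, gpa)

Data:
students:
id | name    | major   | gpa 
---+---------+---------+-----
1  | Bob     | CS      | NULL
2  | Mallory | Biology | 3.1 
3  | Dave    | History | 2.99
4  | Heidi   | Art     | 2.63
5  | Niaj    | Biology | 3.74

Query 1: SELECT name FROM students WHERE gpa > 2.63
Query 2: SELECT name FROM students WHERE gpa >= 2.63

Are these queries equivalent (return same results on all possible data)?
No, not equivalent

Query 1 returns: [('Mallory',), ('Dave',), ('Niaj',)]
Query 2 returns: [('Mallory',), ('Dave',), ('Heidi',), ('Niaj',)]

Reason: > vs >= gives different results when gpa = 2.63 exists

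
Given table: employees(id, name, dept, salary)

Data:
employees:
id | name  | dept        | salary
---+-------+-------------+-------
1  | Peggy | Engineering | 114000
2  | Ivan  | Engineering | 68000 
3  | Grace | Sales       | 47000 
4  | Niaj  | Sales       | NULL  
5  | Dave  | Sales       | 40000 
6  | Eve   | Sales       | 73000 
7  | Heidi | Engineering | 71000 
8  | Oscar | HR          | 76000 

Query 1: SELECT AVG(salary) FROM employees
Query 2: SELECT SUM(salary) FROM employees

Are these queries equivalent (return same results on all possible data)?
No, not equivalent

Query 1 returns: [(69857.14285714286,)]
Query 2 returns: [(489000,)]

Reason: AVG vs SUM give different aggregate values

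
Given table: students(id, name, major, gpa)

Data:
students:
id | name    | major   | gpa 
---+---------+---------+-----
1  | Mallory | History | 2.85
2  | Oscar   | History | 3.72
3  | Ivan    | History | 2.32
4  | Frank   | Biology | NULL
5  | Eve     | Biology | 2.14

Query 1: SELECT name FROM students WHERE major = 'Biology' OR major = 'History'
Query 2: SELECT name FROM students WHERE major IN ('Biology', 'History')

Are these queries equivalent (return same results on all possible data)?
Yes, equivalent

Both queries return: [('Eve',), ('Frank',), ('Ivan',), ('Mallory',), ('Oscar',)]

Reason: OR vs IN are equivalent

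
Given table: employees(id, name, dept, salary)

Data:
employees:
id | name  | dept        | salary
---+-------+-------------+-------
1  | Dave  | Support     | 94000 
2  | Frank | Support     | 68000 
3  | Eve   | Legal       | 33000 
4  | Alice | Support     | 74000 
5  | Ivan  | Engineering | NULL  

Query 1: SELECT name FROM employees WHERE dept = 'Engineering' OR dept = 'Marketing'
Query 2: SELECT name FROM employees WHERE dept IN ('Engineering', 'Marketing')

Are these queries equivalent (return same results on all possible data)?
Yes, equivalent

Both queries return: [('Ivan',)]

Reason: OR vs IN are equivalent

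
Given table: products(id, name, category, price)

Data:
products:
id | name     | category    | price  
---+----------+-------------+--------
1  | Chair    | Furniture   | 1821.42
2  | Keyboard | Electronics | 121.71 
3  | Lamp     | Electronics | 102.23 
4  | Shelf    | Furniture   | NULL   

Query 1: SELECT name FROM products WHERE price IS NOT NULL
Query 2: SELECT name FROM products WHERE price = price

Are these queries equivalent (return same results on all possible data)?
Yes, equivalent

Both queries return: [('Chair',), ('Keyboard',), ('Lamp',)]

Reason: IS NOT NULL vs self-equality (both exclude NULLs)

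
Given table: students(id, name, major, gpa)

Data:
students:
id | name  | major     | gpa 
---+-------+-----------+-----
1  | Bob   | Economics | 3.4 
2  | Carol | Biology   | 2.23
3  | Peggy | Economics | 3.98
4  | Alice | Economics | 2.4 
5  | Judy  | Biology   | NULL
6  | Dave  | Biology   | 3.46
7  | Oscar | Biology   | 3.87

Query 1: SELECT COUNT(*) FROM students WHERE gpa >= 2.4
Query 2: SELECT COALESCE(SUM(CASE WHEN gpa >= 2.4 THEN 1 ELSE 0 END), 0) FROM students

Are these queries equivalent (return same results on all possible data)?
Yes, equivalent

Both queries return: [(5,)]

Reason: COUNT with WHERE vs conditional SUM (COALESCE handles empty-table NULL)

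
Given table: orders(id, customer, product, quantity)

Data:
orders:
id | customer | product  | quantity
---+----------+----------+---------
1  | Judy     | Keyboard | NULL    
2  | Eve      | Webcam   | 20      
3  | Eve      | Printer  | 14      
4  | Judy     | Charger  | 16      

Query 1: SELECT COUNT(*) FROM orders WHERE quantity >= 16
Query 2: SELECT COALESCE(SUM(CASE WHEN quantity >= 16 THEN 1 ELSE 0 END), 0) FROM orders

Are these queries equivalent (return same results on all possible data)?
Yes, equivalent

Both queries return: [(2,)]

Reason: COUNT with WHERE vs conditional SUM (COALESCE handles empty-table NULL)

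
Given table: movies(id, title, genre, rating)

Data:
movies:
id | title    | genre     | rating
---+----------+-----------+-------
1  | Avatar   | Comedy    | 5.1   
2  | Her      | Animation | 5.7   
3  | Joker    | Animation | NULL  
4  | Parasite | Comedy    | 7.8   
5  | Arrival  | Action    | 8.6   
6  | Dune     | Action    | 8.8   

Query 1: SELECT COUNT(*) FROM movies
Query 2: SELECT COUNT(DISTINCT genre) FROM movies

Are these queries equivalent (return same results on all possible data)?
No, not equivalent

Query 1 returns: [(6,)]
Query 2 returns: [(3,)]

Reason: COUNT(*) counts rows, COUNT(DISTINCT genre) counts unique genres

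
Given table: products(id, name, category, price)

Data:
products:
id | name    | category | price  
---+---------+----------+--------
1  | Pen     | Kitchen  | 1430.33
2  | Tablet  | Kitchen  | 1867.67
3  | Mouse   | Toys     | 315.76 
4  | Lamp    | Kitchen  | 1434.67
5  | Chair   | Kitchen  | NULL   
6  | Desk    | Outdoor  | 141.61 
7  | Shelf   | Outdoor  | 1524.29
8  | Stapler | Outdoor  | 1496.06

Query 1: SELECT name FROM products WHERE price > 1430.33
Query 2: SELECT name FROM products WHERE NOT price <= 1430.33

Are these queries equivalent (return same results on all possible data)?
Yes, equivalent

Both queries return: [('Lamp',), ('Shelf',), ('Stapler',), ('Tablet',)]

Reason: Both filter price > 1430.33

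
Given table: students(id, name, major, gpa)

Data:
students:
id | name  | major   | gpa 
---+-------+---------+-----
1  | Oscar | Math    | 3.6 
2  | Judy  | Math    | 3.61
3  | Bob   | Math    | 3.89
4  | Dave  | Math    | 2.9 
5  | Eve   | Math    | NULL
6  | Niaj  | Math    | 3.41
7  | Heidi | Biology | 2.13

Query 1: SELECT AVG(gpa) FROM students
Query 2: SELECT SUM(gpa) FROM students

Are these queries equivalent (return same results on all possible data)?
No, not equivalent

Query 1 returns: [(3.2566666666666664,)]
Query 2 returns: [(19.54,)]

Reason: AVG vs SUM give different aggregate values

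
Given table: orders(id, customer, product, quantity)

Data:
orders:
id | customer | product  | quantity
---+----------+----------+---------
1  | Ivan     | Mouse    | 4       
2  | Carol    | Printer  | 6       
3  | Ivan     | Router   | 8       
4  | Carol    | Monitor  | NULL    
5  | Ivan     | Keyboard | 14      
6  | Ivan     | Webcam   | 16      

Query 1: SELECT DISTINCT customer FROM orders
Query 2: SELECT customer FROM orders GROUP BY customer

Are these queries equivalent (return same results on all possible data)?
Yes, equivalent

Both queries return: [('Carol',), ('Ivan',)]

Reason: Both get unique customers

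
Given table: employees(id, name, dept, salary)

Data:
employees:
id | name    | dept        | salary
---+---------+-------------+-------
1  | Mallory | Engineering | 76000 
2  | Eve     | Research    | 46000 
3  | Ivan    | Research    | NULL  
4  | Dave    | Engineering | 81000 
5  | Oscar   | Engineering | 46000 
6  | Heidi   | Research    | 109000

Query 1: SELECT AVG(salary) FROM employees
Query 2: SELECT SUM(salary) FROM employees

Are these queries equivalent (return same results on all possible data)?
No, not equivalent

Query 1 returns: [(71600.0,)]
Query 2 returns: [(358000,)]

Reason: AVG vs SUM give different aggregate values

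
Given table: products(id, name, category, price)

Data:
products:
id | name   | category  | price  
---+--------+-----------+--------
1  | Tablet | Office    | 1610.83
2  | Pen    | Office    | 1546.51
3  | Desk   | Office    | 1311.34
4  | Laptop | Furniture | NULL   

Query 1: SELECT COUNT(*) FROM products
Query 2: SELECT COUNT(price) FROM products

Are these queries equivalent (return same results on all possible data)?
No, not equivalent

Query 1 returns: [(4,)]
Query 2 returns: [(3,)]

Reason: COUNT(*) includes NULLs, COUNT(column) excludes them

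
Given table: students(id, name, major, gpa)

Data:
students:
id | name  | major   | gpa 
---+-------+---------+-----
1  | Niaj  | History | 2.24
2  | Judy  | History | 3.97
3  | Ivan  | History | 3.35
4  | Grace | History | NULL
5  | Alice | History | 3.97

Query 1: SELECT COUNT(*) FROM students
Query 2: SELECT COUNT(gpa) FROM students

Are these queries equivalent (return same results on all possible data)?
No, not equivalent

Query 1 returns: [(5,)]
Query 2 returns: [(4,)]

Reason: COUNT(*) includes NULLs, COUNT(column) excludes them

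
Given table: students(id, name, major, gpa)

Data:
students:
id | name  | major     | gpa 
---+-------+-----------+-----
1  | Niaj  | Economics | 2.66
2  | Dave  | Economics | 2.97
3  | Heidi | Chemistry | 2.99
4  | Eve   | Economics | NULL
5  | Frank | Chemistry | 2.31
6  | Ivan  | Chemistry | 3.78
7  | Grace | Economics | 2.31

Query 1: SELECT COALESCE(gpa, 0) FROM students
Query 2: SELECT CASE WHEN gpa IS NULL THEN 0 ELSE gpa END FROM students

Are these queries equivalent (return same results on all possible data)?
Yes, equivalent

Both queries return: [(0,), (2.31,), (2.31,), (2.66,), (2.97,), (2.99,), (3.78,)]

Reason: COALESCE vs CASE for NULL handling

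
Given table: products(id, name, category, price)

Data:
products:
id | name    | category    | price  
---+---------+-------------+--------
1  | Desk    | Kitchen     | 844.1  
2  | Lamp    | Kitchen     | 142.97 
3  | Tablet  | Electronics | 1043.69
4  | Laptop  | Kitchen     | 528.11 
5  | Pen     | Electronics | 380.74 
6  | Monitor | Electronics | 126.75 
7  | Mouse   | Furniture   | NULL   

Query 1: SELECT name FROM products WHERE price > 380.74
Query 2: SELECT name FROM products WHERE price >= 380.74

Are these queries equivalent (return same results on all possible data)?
No, not equivalent

Query 1 returns: [('Desk',), ('Tablet',), ('Laptop',)]
Query 2 returns: [('Desk',), ('Tablet',), ('Laptop',), ('Pen',)]

Reason: > vs >= gives different results when price = 380.74 exists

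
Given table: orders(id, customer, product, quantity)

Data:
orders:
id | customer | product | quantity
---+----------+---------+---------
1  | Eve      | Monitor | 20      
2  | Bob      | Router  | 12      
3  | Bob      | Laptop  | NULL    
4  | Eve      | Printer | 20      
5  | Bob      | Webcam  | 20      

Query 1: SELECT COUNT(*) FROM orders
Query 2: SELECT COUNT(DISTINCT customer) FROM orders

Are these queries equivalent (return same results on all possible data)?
No, not equivalent

Query 1 returns: [(5,)]
Query 2 returns: [(2,)]

Reason: COUNT(*) counts rows, COUNT(DISTINCT customer) counts unique customers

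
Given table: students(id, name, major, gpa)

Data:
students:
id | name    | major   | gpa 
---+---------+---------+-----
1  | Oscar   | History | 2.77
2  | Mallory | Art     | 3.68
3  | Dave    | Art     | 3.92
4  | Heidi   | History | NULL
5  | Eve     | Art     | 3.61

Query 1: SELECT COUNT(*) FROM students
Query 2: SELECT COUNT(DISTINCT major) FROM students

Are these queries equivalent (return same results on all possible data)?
No, not equivalent

Query 1 returns: [(5,)]
Query 2 returns: [(2,)]

Reason: COUNT(*) counts rows, COUNT(DISTINCT major) counts unique majors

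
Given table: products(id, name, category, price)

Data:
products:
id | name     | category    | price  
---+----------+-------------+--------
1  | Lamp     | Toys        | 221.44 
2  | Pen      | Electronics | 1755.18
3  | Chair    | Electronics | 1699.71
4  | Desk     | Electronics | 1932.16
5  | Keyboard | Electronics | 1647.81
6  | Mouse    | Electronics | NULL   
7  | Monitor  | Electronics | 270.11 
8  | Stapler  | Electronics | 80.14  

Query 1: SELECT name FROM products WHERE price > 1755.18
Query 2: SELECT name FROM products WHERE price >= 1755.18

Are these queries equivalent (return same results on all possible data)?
No, not equivalent

Query 1 returns: [('Desk',)]
Query 2 returns: [('Pen',), ('Desk',)]

Reason: > vs >= gives different results when price = 1755.18 exists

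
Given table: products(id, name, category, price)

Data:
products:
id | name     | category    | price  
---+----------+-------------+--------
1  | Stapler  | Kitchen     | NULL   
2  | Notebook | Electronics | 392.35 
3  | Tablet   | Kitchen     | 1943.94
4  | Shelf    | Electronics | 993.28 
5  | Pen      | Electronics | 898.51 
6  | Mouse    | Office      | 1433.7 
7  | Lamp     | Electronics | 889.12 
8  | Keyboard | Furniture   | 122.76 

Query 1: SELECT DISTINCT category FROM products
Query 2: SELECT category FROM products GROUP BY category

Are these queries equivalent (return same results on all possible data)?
Yes, equivalent

Both queries return: [('Electronics',), ('Furniture',), ('Kitchen',), ('Office',)]

Reason: Both get unique categorys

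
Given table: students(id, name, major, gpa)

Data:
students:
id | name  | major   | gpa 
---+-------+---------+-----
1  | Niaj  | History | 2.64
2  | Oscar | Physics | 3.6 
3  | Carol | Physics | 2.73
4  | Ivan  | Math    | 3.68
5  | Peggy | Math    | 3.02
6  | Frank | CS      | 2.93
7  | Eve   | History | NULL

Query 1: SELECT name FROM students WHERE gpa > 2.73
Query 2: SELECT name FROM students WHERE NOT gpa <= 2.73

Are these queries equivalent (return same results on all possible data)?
Yes, equivalent

Both queries return: [('Frank',), ('Ivan',), ('Oscar',), ('Peggy',)]

Reason: Both filter gpa > 2.73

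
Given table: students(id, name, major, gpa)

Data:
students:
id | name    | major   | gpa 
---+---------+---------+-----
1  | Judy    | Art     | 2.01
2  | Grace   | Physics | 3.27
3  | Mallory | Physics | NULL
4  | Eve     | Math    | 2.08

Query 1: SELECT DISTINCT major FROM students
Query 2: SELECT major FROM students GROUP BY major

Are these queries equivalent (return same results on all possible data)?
Yes, equivalent

Both queries return: [('Art',), ('Math',), ('Physics',)]

Reason: Both get unique majors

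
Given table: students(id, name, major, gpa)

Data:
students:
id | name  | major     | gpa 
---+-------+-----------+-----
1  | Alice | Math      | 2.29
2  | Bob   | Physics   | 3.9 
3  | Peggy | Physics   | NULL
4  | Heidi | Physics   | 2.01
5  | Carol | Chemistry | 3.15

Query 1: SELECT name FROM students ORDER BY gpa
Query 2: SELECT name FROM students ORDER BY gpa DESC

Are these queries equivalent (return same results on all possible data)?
No, not equivalent

Query 1 returns: [('Peggy',), ('Heidi',), ('Alice',), ('Carol',), ('Bob',)]
Query 2 returns: [('Bob',), ('Carol',), ('Alice',), ('Heidi',), ('Peggy',)]

Reason: ASC vs DESC gives opposite ordering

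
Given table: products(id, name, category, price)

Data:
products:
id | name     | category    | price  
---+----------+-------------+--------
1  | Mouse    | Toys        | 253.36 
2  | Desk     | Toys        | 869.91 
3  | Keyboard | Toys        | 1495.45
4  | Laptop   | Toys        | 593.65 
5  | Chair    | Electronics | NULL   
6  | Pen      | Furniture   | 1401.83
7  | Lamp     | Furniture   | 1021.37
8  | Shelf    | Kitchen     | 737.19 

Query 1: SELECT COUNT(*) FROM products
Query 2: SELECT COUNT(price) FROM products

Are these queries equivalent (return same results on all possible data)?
No, not equivalent

Query 1 returns: [(8,)]
Query 2 returns: [(7,)]

Reason: COUNT(*) includes NULLs, COUNT(column) excludes them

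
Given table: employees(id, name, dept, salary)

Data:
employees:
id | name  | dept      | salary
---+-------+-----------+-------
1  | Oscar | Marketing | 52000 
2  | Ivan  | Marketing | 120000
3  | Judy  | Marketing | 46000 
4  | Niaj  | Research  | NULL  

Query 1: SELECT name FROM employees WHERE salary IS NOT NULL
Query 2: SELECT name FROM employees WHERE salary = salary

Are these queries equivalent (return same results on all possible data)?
Yes, equivalent

Both queries return: [('Ivan',), ('Judy',), ('Oscar',)]

Reason: IS NOT NULL vs self-equality (both exclude NULLs)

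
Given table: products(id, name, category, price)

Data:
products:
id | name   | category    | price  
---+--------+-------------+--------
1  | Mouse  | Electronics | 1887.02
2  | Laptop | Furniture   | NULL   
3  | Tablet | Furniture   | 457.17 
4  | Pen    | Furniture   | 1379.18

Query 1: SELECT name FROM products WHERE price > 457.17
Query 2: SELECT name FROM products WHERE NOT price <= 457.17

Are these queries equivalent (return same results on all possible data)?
Yes, equivalent

Both queries return: [('Mouse',), ('Pen',)]

Reason: Both filter price > 457.17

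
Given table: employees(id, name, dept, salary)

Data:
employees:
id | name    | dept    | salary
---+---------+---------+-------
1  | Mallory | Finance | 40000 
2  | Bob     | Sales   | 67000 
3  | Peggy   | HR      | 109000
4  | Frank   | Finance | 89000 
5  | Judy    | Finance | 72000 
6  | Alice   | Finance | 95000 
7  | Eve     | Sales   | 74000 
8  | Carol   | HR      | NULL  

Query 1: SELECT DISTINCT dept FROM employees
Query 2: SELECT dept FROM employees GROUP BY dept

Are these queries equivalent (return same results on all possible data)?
Yes, equivalent

Both queries return: [('Finance',), ('HR',), ('Sales',)]

Reason: Both get unique depts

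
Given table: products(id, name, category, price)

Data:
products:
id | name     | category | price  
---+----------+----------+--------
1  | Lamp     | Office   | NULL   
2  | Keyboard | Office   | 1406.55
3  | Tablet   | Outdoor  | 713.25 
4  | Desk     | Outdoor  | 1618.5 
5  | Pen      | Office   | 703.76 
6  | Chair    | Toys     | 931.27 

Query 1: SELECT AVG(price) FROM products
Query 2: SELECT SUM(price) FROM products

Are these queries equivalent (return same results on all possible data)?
No, not equivalent

Query 1 returns: [(1074.666,)]
Query 2 returns: [(5373.33,)]

Reason: AVG vs SUM give different aggregate values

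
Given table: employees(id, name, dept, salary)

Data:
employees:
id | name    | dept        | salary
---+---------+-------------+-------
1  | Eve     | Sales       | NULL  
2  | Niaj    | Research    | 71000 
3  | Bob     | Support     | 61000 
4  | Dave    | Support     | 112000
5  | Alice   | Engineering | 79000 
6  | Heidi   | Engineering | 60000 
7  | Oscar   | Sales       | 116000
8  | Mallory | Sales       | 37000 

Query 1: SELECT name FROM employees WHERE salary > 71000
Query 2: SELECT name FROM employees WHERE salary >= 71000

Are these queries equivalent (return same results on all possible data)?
No, not equivalent

Query 1 returns: [('Dave',), ('Alice',), ('Oscar',)]
Query 2 returns: [('Niaj',), ('Dave',), ('Alice',), ('Oscar',)]

Reason: > vs >= gives different results when salary = 71000 exists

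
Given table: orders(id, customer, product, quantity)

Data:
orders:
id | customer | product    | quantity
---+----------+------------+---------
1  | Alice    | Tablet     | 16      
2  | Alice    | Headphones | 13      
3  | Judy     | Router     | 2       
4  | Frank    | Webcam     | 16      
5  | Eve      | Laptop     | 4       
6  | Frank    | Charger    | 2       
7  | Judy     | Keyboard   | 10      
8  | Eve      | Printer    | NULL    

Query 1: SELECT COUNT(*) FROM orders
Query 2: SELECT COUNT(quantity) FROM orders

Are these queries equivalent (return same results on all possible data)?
No, not equivalent

Query 1 returns: [(8,)]
Query 2 returns: [(7,)]

Reason: COUNT(*) includes NULLs, COUNT(column) excludes them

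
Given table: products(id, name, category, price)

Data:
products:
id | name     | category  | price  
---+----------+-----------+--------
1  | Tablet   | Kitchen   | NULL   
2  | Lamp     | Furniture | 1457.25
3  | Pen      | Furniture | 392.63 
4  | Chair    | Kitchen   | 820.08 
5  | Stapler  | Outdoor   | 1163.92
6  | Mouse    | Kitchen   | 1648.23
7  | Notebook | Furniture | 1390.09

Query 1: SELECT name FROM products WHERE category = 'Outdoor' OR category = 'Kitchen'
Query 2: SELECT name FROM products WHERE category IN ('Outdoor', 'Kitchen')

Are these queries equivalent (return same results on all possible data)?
Yes, equivalent

Both queries return: [('Chair',), ('Mouse',), ('Stapler',), ('Tablet',)]

Reason: OR vs IN are equivalent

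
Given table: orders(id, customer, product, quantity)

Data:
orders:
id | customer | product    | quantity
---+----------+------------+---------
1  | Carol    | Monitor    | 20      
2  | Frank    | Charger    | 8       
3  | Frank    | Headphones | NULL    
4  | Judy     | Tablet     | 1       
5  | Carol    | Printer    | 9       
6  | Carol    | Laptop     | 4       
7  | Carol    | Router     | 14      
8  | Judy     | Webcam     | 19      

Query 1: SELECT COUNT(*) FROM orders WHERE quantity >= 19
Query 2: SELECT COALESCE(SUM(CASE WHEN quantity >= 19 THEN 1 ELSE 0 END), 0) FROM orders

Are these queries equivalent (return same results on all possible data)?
Yes, equivalent

Both queries return: [(2,)]

Reason: COUNT with WHERE vs conditional SUM (COALESCE handles empty-table NULL)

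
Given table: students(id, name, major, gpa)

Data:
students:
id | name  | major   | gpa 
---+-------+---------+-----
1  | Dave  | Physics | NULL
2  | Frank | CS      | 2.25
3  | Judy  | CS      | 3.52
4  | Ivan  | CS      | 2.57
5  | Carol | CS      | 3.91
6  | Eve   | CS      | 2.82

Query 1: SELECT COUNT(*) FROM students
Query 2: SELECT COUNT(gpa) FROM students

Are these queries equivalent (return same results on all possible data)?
No, not equivalent

Query 1 returns: [(6,)]
Query 2 returns: [(5,)]

Reason: COUNT(*) includes NULLs, COUNT(column) excludes them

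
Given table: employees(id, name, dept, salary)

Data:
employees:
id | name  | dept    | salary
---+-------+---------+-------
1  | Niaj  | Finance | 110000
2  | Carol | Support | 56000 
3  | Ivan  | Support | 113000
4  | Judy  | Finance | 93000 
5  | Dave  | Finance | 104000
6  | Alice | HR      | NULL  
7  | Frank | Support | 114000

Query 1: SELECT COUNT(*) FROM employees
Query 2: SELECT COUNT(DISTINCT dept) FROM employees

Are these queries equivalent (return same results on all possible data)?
No, not equivalent

Query 1 returns: [(7,)]
Query 2 returns: [(3,)]

Reason: COUNT(*) counts rows, COUNT(DISTINCT dept) counts unique depts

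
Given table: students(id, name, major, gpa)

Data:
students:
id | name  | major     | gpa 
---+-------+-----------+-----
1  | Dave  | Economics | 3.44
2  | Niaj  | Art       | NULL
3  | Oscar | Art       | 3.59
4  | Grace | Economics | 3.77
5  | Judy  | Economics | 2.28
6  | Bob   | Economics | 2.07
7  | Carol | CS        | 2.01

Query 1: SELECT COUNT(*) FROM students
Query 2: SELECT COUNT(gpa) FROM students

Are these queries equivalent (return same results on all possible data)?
No, not equivalent

Query 1 returns: [(7,)]
Query 2 returns: [(6,)]

Reason: COUNT(*) includes NULLs, COUNT(column) excludes them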